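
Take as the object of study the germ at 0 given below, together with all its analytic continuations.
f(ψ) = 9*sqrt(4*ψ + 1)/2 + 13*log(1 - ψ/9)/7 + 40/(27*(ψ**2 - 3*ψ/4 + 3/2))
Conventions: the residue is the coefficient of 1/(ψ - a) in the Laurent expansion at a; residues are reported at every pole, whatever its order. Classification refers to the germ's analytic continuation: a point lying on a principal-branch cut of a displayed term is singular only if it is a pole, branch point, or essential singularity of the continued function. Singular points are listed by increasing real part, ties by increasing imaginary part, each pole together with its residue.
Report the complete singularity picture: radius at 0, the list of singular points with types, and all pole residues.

Denominator factor (ψ**2 - 3*ψ/4 + 3/2): discriminant -87/16, complex-conjugate roots (3/8) + ((1/8)*sqrt(87))*i and (3/8) - ((1/8)*sqrt(87))*i; poles of order 1, moduli (1/2)*sqrt(6) and (1/2)*sqrt(6).
Branch term (9/2)*sqrt(1 - ψ/(-1/4)): its argument vanishes at ψ = -1/4, a square-root branch point, modulus 1/4.
Branch term (13/7)*log(1 - ψ/(9)): its argument vanishes at ψ = 9, a logarithmic branch point, modulus 9.
The radius of convergence is the smallest modulus among the singular points: 1/4.
The branch terms are analytic at (3/8) - ((1/8)*sqrt(87))*i and contribute nothing to the residue; only the rational part matters.
The factor ψ**2 - 3*ψ/4 + 3/2 splits as (ψ - a)(ψ - a') with a = (3/8) - ((1/8)*sqrt(87))*i, a' = (3/8) + ((1/8)*sqrt(87))*i. At the order-1 pole a set g(ψ) = (ψ - a)*(rational part) = [40/27] / (ψ - a').
Simple pole: residue = g(a) at a = (3/8) - ((1/8)*sqrt(87))*i, which is ((160/2349)*sqrt(87))*i.
The branch terms are analytic at (3/8) + ((1/8)*sqrt(87))*i and contribute nothing to the residue; only the rational part matters.
The factor ψ**2 - 3*ψ/4 + 3/2 splits as (ψ - a)(ψ - a') with a = (3/8) + ((1/8)*sqrt(87))*i, a' = (3/8) - ((1/8)*sqrt(87))*i. At the order-1 pole a set g(ψ) = (ψ - a)*(rational part) = [40/27] / (ψ - a').
Simple pole: residue = g(a) at a = (3/8) + ((1/8)*sqrt(87))*i, which is -((160/2349)*sqrt(87))*i.
List the singular points by increasing real part (a conjugate pair: the negative imaginary part first).

Radius of convergence at 0: 1/4.
At -1/4: an algebraic (square-root) branch point.
At (3/8) - ((1/8)*sqrt(87))*i: a pole of order 1; residue ((160/2349)*sqrt(87))*i.
At (3/8) + ((1/8)*sqrt(87))*i: a pole of order 1; residue -((160/2349)*sqrt(87))*i.
At 9: a logarithmic branch point.


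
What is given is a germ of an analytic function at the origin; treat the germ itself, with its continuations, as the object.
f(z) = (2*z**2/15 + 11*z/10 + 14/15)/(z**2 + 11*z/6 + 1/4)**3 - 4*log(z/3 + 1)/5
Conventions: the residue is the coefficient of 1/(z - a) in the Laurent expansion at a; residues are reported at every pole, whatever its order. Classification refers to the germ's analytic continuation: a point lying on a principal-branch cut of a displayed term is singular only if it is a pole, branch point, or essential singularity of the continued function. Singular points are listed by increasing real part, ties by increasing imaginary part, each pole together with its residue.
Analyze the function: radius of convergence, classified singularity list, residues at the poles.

Denominator factor (z**2 + 11*z/6 + 1/4)^3: discriminant 85/36, real irrational roots -11/12 + (1/12)*sqrt(85) and -11/12 - (1/12)*sqrt(85); poles of order 3, moduli 11/12 - (1/12)*sqrt(85) and 11/12 + (1/12)*sqrt(85).
Branch term (-4/5)*log(1 - z/(-3)): its argument vanishes at z = -3, a logarithmic branch point, modulus 3.
The radius of convergence is the smallest modulus among the singular points: 11/12 - (1/12)*sqrt(85).
The branch term is analytic at -11/12 - (1/12)*sqrt(85) and contributes nothing to the residue; only the rational part matters.
The factor z**2 + 11*z/6 + 1/4 splits as (z - a)(z - a') with a = -11/12 - (1/12)*sqrt(85), a' = -11/12 + (1/12)*sqrt(85). At the order-3 pole a set g(z) = (z - a)^3*(rational part) = [2*z**2/15 + 11*z/10 + 14/15] / (z - a')^3.
Order-3 pole: residue = g''(a)/2; g''(-11/12 - (1/12)*sqrt(85)) = -(1008/614125)*sqrt(85), so the residue is -(504/614125)*sqrt(85).
The branch term is analytic at -11/12 + (1/12)*sqrt(85) and contributes nothing to the residue; only the rational part matters.
The factor z**2 + 11*z/6 + 1/4 splits as (z - a)(z - a') with a = -11/12 + (1/12)*sqrt(85), a' = -11/12 - (1/12)*sqrt(85). At the order-3 pole a set g(z) = (z - a)^3*(rational part) = [2*z**2/15 + 11*z/10 + 14/15] / (z - a')^3.
Order-3 pole: residue = g''(a)/2; g''(-11/12 + (1/12)*sqrt(85)) = (1008/614125)*sqrt(85), so the residue is (504/614125)*sqrt(85).
List the singular points by increasing real part (a conjugate pair: the negative imaginary part first).

Radius of convergence at 0: 11/12 - (1/12)*sqrt(85).
At -3: a logarithmic branch point.
At -11/12 - (1/12)*sqrt(85): a pole of order 3; residue -(504/614125)*sqrt(85).
At -11/12 + (1/12)*sqrt(85): a pole of order 3; residue (504/614125)*sqrt(85).


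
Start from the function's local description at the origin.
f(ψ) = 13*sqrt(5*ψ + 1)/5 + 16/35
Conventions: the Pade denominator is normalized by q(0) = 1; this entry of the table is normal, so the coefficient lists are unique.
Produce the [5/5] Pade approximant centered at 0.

The Pade approximant has numerator coefficients [107/35, 1145/28, 795/4, 27025/64, 655625/1792, 635625/7168]; denominator coefficients [1, 45/4, 175/4, 4375/64, 9375/256, 3125/1024].

Taylor coefficients needed (expand at 0): a_0 = 107/35, a_1 = 13/2, a_2 = -65/8, a_3 = 325/16, a_4 = -8125/128, a_5 = 56875/256, a_6 = -853125/1024, a_7 = 6703125/2048, a_8 = -435703125/32768, a_9 = 3630859375/65536, a_10 = -61724609375/262144.
Write the denominator as Q(ψ) = 1 + q1*ψ + q2*ψ^2 + q3*ψ^3 + q4*ψ^4 + q5*ψ^5. Requiring Q*f - P = O(ψ^11) with deg P <= 5 kills the coefficients of ψ^6..ψ^10 in Q*f:
  ψ^6: a_6 + q1*a_5 + q2*a_4 + q3*a_3 + q4*a_2 + q5*a_1 = 0, i.e. -853125/1024 + (56875/256)*q1 + (-8125/128)*q2 + (325/16)*q3 + (-65/8)*q4 + (13/2)*q5 = 0.
  ψ^7: a_7 + q1*a_6 + q2*a_5 + q3*a_4 + q4*a_3 + q5*a_2 = 0, i.e. 6703125/2048 + (-853125/1024)*q1 + (56875/256)*q2 + (-8125/128)*q3 + (325/16)*q4 + (-65/8)*q5 = 0.
  ψ^8: a_8 + q1*a_7 + q2*a_6 + q3*a_5 + q4*a_4 + q5*a_3 = 0, i.e. -435703125/32768 + (6703125/2048)*q1 + (-853125/1024)*q2 + (56875/256)*q3 + (-8125/128)*q4 + (325/16)*q5 = 0.
  ψ^9: a_9 + q1*a_8 + q2*a_7 + q3*a_6 + q4*a_5 + q5*a_4 = 0, i.e. 3630859375/65536 + (-435703125/32768)*q1 + (6703125/2048)*q2 + (-853125/1024)*q3 + (56875/256)*q4 + (-8125/128)*q5 = 0.
  ψ^10: a_10 + q1*a_9 + q2*a_8 + q3*a_7 + q4*a_6 + q5*a_5 = 0, i.e. -61724609375/262144 + (3630859375/65536)*q1 + (-435703125/32768)*q2 + (6703125/2048)*q3 + (-853125/1024)*q4 + (56875/256)*q5 = 0.
Solving this linear system: q1 = 45/4, q2 = 175/4, q3 = 4375/64, q4 = 9375/256, q5 = 3125/1024.
The numerator is Q*f truncated at degree 5: P0 = a_0 = 107/35; P1 = a_1 + q1*a_0 = 1145/28; P2 = a_2 + q1*a_1 + q2*a_0 = 795/4; P3 = a_3 + q1*a_2 + q2*a_1 + q3*a_0 = 27025/64; P4 = a_4 + q1*a_3 + q2*a_2 + q3*a_1 + q4*a_0 = 655625/1792; P5 = a_5 + q1*a_4 + q2*a_3 + q3*a_2 + q4*a_1 + q5*a_0 = 635625/7168.


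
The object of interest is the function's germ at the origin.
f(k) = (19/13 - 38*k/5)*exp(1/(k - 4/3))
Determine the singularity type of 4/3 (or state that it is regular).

The exponent 1/(k - (4/3)) has a pole at 4/3, so exp(1/(k - (4/3))) takes every nonzero value near it: an essential singularity (not a pole of any order).

The point is an essential singularity.


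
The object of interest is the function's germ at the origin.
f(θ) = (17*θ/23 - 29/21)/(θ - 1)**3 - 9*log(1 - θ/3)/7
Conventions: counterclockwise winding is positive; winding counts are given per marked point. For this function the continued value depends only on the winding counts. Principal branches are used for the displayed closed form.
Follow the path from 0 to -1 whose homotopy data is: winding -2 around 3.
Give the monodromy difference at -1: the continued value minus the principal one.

The rational part is single-valued and drops out of the difference; each branch term changes only by its own monodromy.
(-9/7)*log(1 - θ/(3)): each positive loop around 3 adds 2*pi*i to the log, so winding -2 contributes (-9/7)*(-2)*2*pi*i = (36/7)*pi*i.
Summing the contributions at θ = -1 gives (36/7)*pi*i.

Continued minus principal equals (36/7)*pi*i.


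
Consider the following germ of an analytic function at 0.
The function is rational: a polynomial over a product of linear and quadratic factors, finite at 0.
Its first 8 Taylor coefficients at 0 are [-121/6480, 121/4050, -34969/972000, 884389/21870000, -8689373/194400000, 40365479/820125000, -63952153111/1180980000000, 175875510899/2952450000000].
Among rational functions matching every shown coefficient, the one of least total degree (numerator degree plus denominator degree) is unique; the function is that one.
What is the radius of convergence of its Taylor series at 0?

The radius of convergence is 10/11.

No rational of total degree below 4 reproduces all 8 coefficients; solving the [0/4] Pade equations on them gives f(d) = -11/(3*(d + 10/11)*(d + 6)**3), whose expansion matches every shown term.
Denominator factor (d + 6)^3: pole of order 3 at -6, modulus 6.
Denominator factor (d + 10/11): pole of order 1 at -10/11, modulus 10/11.
The radius of convergence is the smallest modulus among the singular points: 10/11.


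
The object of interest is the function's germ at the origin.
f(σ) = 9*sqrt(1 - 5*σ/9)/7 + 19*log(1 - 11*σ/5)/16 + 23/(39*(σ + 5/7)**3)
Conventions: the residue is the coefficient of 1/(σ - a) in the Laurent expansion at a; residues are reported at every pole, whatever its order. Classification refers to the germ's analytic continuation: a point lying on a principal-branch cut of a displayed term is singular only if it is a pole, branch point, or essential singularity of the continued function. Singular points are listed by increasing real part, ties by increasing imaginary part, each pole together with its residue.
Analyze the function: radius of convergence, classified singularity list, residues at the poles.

Radius of convergence at 0: 5/11.
At -5/7: a pole of order 3; residue 0.
At 5/11: a logarithmic branch point.
At 9/5: an algebraic (square-root) branch point.

Denominator factor (σ + 5/7)^3: pole of order 3 at -5/7, modulus 5/7.
Branch term (19/16)*log(1 - σ/(5/11)): its argument vanishes at σ = 5/11, a logarithmic branch point, modulus 5/11.
Branch term (9/7)*sqrt(1 - σ/(9/5)): its argument vanishes at σ = 9/5, a square-root branch point, modulus 9/5.
The radius of convergence is the smallest modulus among the singular points: 5/11.
The branch terms are analytic at -5/7 and contribute nothing to the residue; only the rational part matters.
At the order-3 pole -5/7 set g(σ) = (σ - (-5/7))^3*(rational part) = 23/39.
Order-3 pole: residue = g''(a)/2; g''(-5/7) = 0, so the residue is 0.
List the singular points by increasing real part (a conjugate pair: the negative imaginary part first).


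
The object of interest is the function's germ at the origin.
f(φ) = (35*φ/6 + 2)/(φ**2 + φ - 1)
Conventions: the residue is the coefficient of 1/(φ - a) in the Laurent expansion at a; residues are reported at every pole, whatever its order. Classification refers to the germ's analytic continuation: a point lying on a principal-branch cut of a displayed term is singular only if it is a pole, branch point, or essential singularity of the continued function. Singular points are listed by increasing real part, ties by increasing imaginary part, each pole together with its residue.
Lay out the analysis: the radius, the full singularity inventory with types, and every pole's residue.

Radius of convergence at 0: -1/2 + (1/2)*sqrt(5).
At -1/2 - (1/2)*sqrt(5): a pole of order 1; residue 35/12 + (11/60)*sqrt(5).
At -1/2 + (1/2)*sqrt(5): a pole of order 1; residue 35/12 - (11/60)*sqrt(5).

Denominator factor (φ**2 + φ - 1): discriminant 5, real irrational roots -1/2 + (1/2)*sqrt(5) and -1/2 - (1/2)*sqrt(5); poles of order 1, moduli -1/2 + (1/2)*sqrt(5) and 1/2 + (1/2)*sqrt(5).
The radius of convergence is the smallest modulus among the singular points: -1/2 + (1/2)*sqrt(5).
The factor φ**2 + φ - 1 splits as (φ - a)(φ - a') with a = -1/2 - (1/2)*sqrt(5), a' = -1/2 + (1/2)*sqrt(5). At the order-1 pole a set g(φ) = (φ - a)*f(φ) = [35*φ/6 + 2] / (φ - a').
Simple pole: residue = g(a) at a = -1/2 - (1/2)*sqrt(5), which is 35/12 + (11/60)*sqrt(5).
The factor φ**2 + φ - 1 splits as (φ - a)(φ - a') with a = -1/2 + (1/2)*sqrt(5), a' = -1/2 - (1/2)*sqrt(5). At the order-1 pole a set g(φ) = (φ - a)*f(φ) = [35*φ/6 + 2] / (φ - a').
Simple pole: residue = g(a) at a = -1/2 + (1/2)*sqrt(5), which is 35/12 - (11/60)*sqrt(5).
List the singular points by increasing real part (a conjugate pair: the negative imaginary part first).


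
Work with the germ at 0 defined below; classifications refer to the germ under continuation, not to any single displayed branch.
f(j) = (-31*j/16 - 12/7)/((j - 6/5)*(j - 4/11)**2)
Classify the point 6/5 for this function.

The denominator factor j - 6/5 vanishes at 6/5 and appears to the power 1; the numerator there equals -1131/280, nonzero, and no other factor vanishes.
Hence a pole whose order is the multiplicity, 1.

The point is a pole of order 1.


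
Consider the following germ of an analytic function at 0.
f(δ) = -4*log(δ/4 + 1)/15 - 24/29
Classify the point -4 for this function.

The term (-4/15)*log(1 - δ/(-4)) has argument 1 - -4/(-4) = 0 at -4: a logarithmic (infinitely-sheeted) branch point; the remaining terms are analytic or single-valued there.

The point is a logarithmic branch point.


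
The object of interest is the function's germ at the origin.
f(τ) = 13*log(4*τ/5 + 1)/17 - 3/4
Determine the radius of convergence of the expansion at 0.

Branch term (13/17)*log(1 - τ/(-5/4)): its argument vanishes at τ = -5/4, a logarithmic branch point, modulus 5/4.
The radius of convergence is the smallest modulus among the singular points: 5/4.

The radius of convergence is 5/4.


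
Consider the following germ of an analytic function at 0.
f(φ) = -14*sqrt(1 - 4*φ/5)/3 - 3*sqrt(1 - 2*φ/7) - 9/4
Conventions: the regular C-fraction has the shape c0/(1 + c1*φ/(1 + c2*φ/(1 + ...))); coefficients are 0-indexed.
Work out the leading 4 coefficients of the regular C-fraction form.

The regular C-fraction coefficients are [-119/12, 964/4165, -817959/2007530, -174144617/1971281190].

Taylor coefficients (expand at 0): a_0 = -119/12, a_1 = 241/105, a_2 = 2969/7350, a_3 = 39541/257250.
c0 = a_0 = -119/12. Peel one level at a time: if S = 1 + c*φ/S' with S'(0) = 1, then c is the φ-coefficient of S and S' = c*φ/(S - 1).
S_1 = c0/f = 1 + (964/4165)*φ + (1635918/17347225)*φ^2 + ...; c1 = 964/4165.
S_2 = c1*φ/(S_1 - 1) = 1 + (-817959/2007530)*φ + (-10243801/284596900)*φ^2 + ...; c2 = -817959/2007530.
S_3 = c2*φ/(S_2 - 1) = 1 + (-174144617/1971281190)*φ + ...; c3 = -174144617/1971281190.


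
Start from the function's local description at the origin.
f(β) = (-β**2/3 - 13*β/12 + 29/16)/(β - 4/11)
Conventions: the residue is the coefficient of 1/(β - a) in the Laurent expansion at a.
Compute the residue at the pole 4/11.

At the order-1 pole 4/11 set g(β) = (β - (4/11))*f(β) = -β**2/3 - 13*β/12 + 29/16.
Simple pole: residue = g(a) at a = 4/11, which is 2661/1936.

The residue is 2661/1936.


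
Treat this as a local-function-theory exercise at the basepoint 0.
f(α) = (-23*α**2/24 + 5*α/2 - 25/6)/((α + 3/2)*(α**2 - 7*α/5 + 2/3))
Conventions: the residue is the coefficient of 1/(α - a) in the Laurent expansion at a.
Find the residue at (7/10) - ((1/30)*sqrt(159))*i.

The residue is (3791/7224) - ((41563/382872)*sqrt(159))*i.

The factor α**2 - 7*α/5 + 2/3 splits as (α - a)(α - a') with a = (7/10) - ((1/30)*sqrt(159))*i, a' = (7/10) + ((1/30)*sqrt(159))*i. At the order-1 pole a set g(α) = (α - a)*f(α) = [(-23*α**2/24 + 5*α/2 - 25/6)/(α + 3/2)] / (α - a').
Simple pole: residue = g(a) at a = (7/10) - ((1/30)*sqrt(159))*i, which is (3791/7224) - ((41563/382872)*sqrt(159))*i.


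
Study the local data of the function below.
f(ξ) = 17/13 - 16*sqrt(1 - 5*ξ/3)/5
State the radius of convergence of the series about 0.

Branch term (-16/5)*sqrt(1 - ξ/(3/5)): its argument vanishes at ξ = 3/5, a square-root branch point, modulus 3/5.
The radius of convergence is the smallest modulus among the singular points: 3/5.

The radius of convergence is 3/5.


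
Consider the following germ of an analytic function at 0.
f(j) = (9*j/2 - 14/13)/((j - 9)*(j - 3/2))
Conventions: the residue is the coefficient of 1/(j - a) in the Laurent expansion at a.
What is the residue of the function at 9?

The residue is 205/39.

At the order-1 pole 9 set g(j) = (j - (9))*f(j) = (9*j/2 - 14/13)/(j - 3/2).
Simple pole: residue = g(a) at a = 9, which is 205/39.


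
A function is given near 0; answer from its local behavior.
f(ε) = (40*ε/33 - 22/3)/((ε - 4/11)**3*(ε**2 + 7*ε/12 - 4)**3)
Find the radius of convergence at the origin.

Denominator factor (ε - 4/11)^3: pole of order 3 at 4/11, modulus 4/11.
Denominator factor (ε**2 + 7*ε/12 - 4)^3: discriminant 2353/144, real irrational roots -7/24 + (1/24)*sqrt(2353) and -7/24 - (1/24)*sqrt(2353); poles of order 3, moduli -7/24 + (1/24)*sqrt(2353) and 7/24 + (1/24)*sqrt(2353).
The radius of convergence is the smallest modulus among the singular points: 4/11.

The radius of convergence is 4/11.


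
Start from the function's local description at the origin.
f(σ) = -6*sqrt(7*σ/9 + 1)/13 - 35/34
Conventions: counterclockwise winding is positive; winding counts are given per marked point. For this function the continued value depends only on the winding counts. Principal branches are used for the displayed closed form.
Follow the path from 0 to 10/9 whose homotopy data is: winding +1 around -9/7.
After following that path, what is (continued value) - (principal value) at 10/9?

The rational part is single-valued and drops out of the difference; each branch term changes only by its own monodromy.
(-6/13)*sqrt(1 - σ/(-9/7)): winding +1 is odd, the square root flips sign, contributing -2*(-6/13)*sqrt(1 - (10/9)/(-9/7)) = -2*(-6/13)*sqrt(151/81) = (4/39)*sqrt(151).
Summing the contributions at σ = 10/9 gives (4/39)*sqrt(151).

Continued minus principal equals (4/39)*sqrt(151).


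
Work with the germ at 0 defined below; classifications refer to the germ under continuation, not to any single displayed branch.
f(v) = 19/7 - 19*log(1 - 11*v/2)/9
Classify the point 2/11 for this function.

The term (-19/9)*log(1 - v/(2/11)) has argument 1 - 2/11/(2/11) = 0 at 2/11: a logarithmic (infinitely-sheeted) branch point; the remaining terms are analytic or single-valued there.

The point is a logarithmic branch point.


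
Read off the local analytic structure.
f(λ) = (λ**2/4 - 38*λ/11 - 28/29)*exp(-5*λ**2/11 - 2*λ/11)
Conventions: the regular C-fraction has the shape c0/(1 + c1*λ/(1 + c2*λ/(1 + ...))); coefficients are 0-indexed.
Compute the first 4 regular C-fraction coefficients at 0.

Taylor coefficients (expand at 0): a_0 = -28/29, a_1 = -1046/319, a_2 = 18261/14036, a_3 = 321653/231594.
c0 = a_0 = -28/29. Peel one level at a time: if S = 1 + c*λ/S' with S'(0) = 1, then c is the λ-coefficient of S and S' = c*λ/(S - 1).
S_1 = c0/f = 1 + (-523/154)*λ + (1221943/94864)*λ^2 + ...; c1 = -523/154.
S_2 = c1*λ/(S_1 - 1) = 1 + (1221943/322168)*λ + (3691984667/6354625728)*λ^2 + ...; c2 = 1221943/322168.
S_3 = c2*λ/(S_2 - 1) = 1 + (-25843892669/168716113896)*λ + ...; c3 = -25843892669/168716113896.

The regular C-fraction coefficients are [-28/29, -523/154, 1221943/322168, -25843892669/168716113896].


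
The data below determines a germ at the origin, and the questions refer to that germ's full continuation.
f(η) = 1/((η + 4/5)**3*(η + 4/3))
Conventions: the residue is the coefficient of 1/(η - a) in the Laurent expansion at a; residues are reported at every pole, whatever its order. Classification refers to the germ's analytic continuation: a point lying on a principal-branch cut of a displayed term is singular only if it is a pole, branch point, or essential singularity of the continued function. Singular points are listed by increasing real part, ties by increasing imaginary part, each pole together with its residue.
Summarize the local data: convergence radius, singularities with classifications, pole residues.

Radius of convergence at 0: 4/5.
At -4/3: a pole of order 1; residue -3375/512.
At -4/5: a pole of order 3; residue 3375/512.

Denominator factor (η + 4/5)^3: pole of order 3 at -4/5, modulus 4/5.
Denominator factor (η + 4/3): pole of order 1 at -4/3, modulus 4/3.
The radius of convergence is the smallest modulus among the singular points: 4/5.
At the order-1 pole -4/3 set g(η) = (η - (-4/3))*f(η) = (η + 4/5)**(-3).
Simple pole: residue = g(a) at a = -4/3, which is -3375/512.
At the order-3 pole -4/5 set g(η) = (η - (-4/5))^3*f(η) = 1/(η + 4/3).
Order-3 pole: residue = g''(a)/2; g''(-4/5) = 3375/256, so the residue is 3375/512.
List the singular points by increasing real part (a conjugate pair: the negative imaginary part first).


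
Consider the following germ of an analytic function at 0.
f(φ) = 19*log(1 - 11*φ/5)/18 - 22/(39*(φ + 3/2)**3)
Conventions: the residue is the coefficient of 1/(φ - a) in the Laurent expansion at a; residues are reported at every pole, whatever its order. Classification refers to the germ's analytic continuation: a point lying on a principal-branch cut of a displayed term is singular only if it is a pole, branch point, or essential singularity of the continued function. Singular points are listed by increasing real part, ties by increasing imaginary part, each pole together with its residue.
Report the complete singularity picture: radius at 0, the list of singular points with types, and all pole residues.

Denominator factor (φ + 3/2)^3: pole of order 3 at -3/2, modulus 3/2.
Branch term (19/18)*log(1 - φ/(5/11)): its argument vanishes at φ = 5/11, a logarithmic branch point, modulus 5/11.
The radius of convergence is the smallest modulus among the singular points: 5/11.
The branch term is analytic at -3/2 and contributes nothing to the residue; only the rational part matters.
At the order-3 pole -3/2 set g(φ) = (φ - (-3/2))^3*(rational part) = -22/39.
Order-3 pole: residue = g''(a)/2; g''(-3/2) = 0, so the residue is 0.
List the singular points by increasing real part (a conjugate pair: the negative imaginary part first).

Radius of convergence at 0: 5/11.
At -3/2: a pole of order 3; residue 0.
At 5/11: a logarithmic branch point.


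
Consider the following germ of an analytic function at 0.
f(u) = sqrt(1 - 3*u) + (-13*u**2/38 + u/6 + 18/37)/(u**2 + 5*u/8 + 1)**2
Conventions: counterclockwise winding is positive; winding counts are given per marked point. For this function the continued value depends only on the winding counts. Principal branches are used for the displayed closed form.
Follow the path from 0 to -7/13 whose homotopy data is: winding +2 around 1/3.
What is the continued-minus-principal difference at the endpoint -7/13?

Continued minus principal equals 0.

The rational part is single-valued and drops out of the difference; each branch term changes only by its own monodromy.
(1)*sqrt(1 - u/(1/3)): winding +2 is even, the square root returns to the same sheet, contribution 0.
Summing the contributions at u = -7/13 gives 0.


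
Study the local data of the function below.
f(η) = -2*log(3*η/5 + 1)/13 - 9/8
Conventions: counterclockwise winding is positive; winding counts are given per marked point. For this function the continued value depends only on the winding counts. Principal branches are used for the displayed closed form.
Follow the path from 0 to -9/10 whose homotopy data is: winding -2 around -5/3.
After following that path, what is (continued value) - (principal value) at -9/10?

Continued minus principal equals (8/13)*pi*i.

The rational part is single-valued and drops out of the difference; each branch term changes only by its own monodromy.
(-2/13)*log(1 - η/(-5/3)): each positive loop around -5/3 adds 2*pi*i to the log, so winding -2 contributes (-2/13)*(-2)*2*pi*i = (8/13)*pi*i.
Summing the contributions at η = -9/10 gives (8/13)*pi*i.


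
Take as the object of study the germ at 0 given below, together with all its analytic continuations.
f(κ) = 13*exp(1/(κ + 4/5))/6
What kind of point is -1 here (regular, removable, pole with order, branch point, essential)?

The point is a regular point.

There is no denominator, hence no pole anywhere.
The essential point of exp(1/(κ - (-4/5))) is -4/5, not -1.
So the germ continues analytically to -1.


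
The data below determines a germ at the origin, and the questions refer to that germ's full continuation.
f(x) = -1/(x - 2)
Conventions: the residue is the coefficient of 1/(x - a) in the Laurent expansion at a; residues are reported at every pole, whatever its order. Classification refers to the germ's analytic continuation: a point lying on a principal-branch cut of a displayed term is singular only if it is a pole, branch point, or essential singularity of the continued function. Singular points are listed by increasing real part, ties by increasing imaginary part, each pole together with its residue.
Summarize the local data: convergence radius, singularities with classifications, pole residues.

Denominator factor (x - 2): pole of order 1 at 2, modulus 2.
The radius of convergence is the smallest modulus among the singular points: 2.
At the order-1 pole 2 set g(x) = (x - (2))*f(x) = -1.
Simple pole: residue = g(a) at a = 2, which is -1.

Radius of convergence at 0: 2.
At 2: a pole of order 1; residue -1.


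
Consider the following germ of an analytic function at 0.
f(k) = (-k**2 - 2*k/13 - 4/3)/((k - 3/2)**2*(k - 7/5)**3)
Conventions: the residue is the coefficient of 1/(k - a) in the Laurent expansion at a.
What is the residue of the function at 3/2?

At the order-2 pole 3/2 set g(k) = (k - (3/2))^2*f(k) = (-k**2 - 2*k/13 - 4/3)/(k - 7/5)**3.
Order-2 pole: residue = g'(a); g'(3/2) = 1446500/13, so the residue is 1446500/13.

The residue is 1446500/13.


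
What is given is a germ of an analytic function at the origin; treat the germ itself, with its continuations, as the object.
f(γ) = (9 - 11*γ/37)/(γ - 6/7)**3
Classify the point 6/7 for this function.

The point is a pole of order 3.

The denominator factor γ - 6/7 vanishes at 6/7 and appears to the power 3; the numerator there equals 2265/259, nonzero, and no other factor vanishes.
Hence a pole whose order is the multiplicity, 3.


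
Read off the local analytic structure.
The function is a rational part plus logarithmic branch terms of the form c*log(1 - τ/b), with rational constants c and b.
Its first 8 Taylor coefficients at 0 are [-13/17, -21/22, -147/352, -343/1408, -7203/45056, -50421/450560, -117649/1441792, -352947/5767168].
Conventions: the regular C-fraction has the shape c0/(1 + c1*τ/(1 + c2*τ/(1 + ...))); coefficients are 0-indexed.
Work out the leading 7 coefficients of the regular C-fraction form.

Taylor coefficients (read off): a_0 = -13/17, a_1 = -21/22, a_2 = -147/352, a_3 = -343/1408, a_4 = -7203/45056, a_5 = -50421/450560, a_6 = -117649/1441792.
c0 = a_0 = -13/17. Peel one level at a time: if S = 1 + c*τ/S' with S'(0) = 1, then c is the τ-coefficient of S and S' = c*τ/(S - 1).
S_1 = c0/f = 1 + (-357/286)*τ + (662235/654368)*τ^2 + ...; c1 = -357/286.
S_2 = c1*τ/(S_1 - 1) = 1 + (1855/2288)*τ + (-49/768)*τ^2 + ...; c2 = 1855/2288.
S_3 = c2*τ/(S_2 - 1) = 1 + (1001/12720)*τ + (3286283/80899200)*τ^2 + ...; c3 = 1001/12720.
S_4 = c3*τ/(S_3 - 1) = 1 + (-3283/6360)*τ + (-49/960)*τ^2 + ...; c4 = -3283/6360.
S_5 = c4*τ/(S_4 - 1) = 1 + (-53/536)*τ + (-19239/574592)*τ^2 + ...; c5 = -53/536.
S_6 = c5*τ/(S_5 - 1) = 1 + (-363/1072)*τ + ...; c6 = -363/1072.

The regular C-fraction coefficients are [-13/17, -357/286, 1855/2288, 1001/12720, -3283/6360, -53/536, -363/1072].


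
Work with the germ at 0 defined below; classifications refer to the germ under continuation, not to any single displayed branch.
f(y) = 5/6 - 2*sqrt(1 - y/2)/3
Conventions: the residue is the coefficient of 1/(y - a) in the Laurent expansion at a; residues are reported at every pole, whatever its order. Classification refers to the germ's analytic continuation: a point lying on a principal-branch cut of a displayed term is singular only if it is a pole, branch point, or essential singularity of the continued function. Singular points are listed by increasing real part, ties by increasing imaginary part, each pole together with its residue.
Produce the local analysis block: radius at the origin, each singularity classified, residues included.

Branch term (-2/3)*sqrt(1 - y/(2)): its argument vanishes at y = 2, a square-root branch point, modulus 2.
The radius of convergence is the smallest modulus among the singular points: 2.

Radius of convergence at 0: 2.
At 2: an algebraic (square-root) branch point.


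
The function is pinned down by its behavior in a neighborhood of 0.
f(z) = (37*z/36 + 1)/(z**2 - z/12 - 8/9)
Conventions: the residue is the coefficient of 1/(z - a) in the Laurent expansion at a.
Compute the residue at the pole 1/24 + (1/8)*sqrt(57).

The factor z**2 - z/12 - 8/9 splits as (z - a)(z - a') with a = 1/24 + (1/8)*sqrt(57), a' = 1/24 - (1/8)*sqrt(57). At the order-1 pole a set g(z) = (z - a)*f(z) = [37*z/36 + 1] / (z - a').
Simple pole: residue = g(a) at a = 1/24 + (1/8)*sqrt(57), which is 37/72 + (901/12312)*sqrt(57).

The residue is 37/72 + (901/12312)*sqrt(57).


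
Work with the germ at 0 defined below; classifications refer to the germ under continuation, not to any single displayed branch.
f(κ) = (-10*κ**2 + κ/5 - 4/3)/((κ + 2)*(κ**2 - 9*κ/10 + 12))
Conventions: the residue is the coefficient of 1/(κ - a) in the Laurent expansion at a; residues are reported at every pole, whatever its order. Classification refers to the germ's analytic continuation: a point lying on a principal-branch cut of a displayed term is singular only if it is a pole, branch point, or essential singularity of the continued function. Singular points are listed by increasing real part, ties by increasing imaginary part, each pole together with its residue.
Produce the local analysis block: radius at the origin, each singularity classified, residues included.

Denominator factor (κ + 2): pole of order 1 at -2, modulus 2.
Denominator factor (κ**2 - 9*κ/10 + 12): discriminant -4719/100, complex-conjugate roots (9/20) + ((11/20)*sqrt(39))*i and (9/20) - ((11/20)*sqrt(39))*i; poles of order 1, moduli (2)*sqrt(3) and (2)*sqrt(3).
The radius of convergence is the smallest modulus among the singular points: 2.
At the order-1 pole -2 set g(κ) = (κ - (-2))*f(κ) = (-10*κ**2 + κ/5 - 4/3)/(κ**2 - 9*κ/10 + 12).
Simple pole: residue = g(a) at a = -2, which is -626/267.
The factor κ**2 - 9*κ/10 + 12 splits as (κ - a)(κ - a') with a = (9/20) - ((11/20)*sqrt(39))*i, a' = (9/20) + ((11/20)*sqrt(39))*i. At the order-1 pole a set g(κ) = (κ - a)*f(κ) = [(-10*κ**2 + κ/5 - 4/3)/(κ + 2)] / (κ - a').
Simple pole: residue = g(a) at a = (9/20) - ((11/20)*sqrt(39))*i, which is (-1022/267) + ((26582/114543)*sqrt(39))*i.
The factor κ**2 - 9*κ/10 + 12 splits as (κ - a)(κ - a') with a = (9/20) + ((11/20)*sqrt(39))*i, a' = (9/20) - ((11/20)*sqrt(39))*i. At the order-1 pole a set g(κ) = (κ - a)*f(κ) = [(-10*κ**2 + κ/5 - 4/3)/(κ + 2)] / (κ - a').
Simple pole: residue = g(a) at a = (9/20) + ((11/20)*sqrt(39))*i, which is (-1022/267) - ((26582/114543)*sqrt(39))*i.
List the singular points by increasing real part (a conjugate pair: the negative imaginary part first).

Radius of convergence at 0: 2.
At -2: a pole of order 1; residue -626/267.
At (9/20) - ((11/20)*sqrt(39))*i: a pole of order 1; residue (-1022/267) + ((26582/114543)*sqrt(39))*i.
At (9/20) + ((11/20)*sqrt(39))*i: a pole of order 1; residue (-1022/267) - ((26582/114543)*sqrt(39))*i.


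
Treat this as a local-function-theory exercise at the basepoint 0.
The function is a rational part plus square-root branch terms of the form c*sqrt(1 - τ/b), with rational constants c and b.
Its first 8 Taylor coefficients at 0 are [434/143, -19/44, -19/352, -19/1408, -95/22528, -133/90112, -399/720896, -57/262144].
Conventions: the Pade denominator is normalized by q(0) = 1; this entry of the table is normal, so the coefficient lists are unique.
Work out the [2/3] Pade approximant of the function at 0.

The Pade approximant has numerator coefficients [434/143, -369583/203346, 383953/1626768]; denominator coefficients [1, -2597/5688, 29/948, 247/364032].

Taylor coefficients needed (read off): a_0 = 434/143, a_1 = -19/44, a_2 = -19/352, a_3 = -19/1408, a_4 = -95/22528, a_5 = -133/90112.
Write the denominator as Q(τ) = 1 + q1*τ + q2*τ^2 + q3*τ^3. Requiring Q*f - P = O(τ^6) with deg P <= 2 kills the coefficients of τ^3..τ^5 in Q*f:
  τ^3: a_3 + q1*a_2 + q2*a_1 + q3*a_0 = 0, i.e. -19/1408 + (-19/352)*q1 + (-19/44)*q2 + (434/143)*q3 = 0.
  τ^4: a_4 + q1*a_3 + q2*a_2 + q3*a_1 = 0, i.e. -95/22528 + (-19/1408)*q1 + (-19/352)*q2 + (-19/44)*q3 = 0.
  τ^5: a_5 + q1*a_4 + q2*a_3 + q3*a_2 = 0, i.e. -133/90112 + (-95/22528)*q1 + (-19/1408)*q2 + (-19/352)*q3 = 0.
Solving this linear system: q1 = -2597/5688, q2 = 29/948, q3 = 247/364032.
The numerator is Q*f truncated at degree 2: P0 = a_0 = 434/143; P1 = a_1 + q1*a_0 = -369583/203346; P2 = a_2 + q1*a_1 + q2*a_0 = 383953/1626768.


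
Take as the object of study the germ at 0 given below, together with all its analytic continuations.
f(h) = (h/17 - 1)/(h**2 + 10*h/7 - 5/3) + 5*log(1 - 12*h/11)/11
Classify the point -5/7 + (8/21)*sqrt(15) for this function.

The point is a pole of order 1.

The denominator factor h**2 + 10*h/7 - 5/3 vanishes at -5/7 + (8/21)*sqrt(15) and appears to the power 1; the numerator there equals -124/119 + (8/357)*sqrt(15), nonzero, and no other factor vanishes.
The branch terms are analytic at this point.
Hence a pole whose order is the multiplicity, 1.


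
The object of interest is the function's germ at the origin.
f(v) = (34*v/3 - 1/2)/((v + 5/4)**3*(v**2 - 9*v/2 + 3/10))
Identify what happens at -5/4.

The denominator factor v + 5/4 vanishes at -5/4 and appears to the power 3; the numerator there equals -44/3, nonzero, and no other factor vanishes.
Hence a pole whose order is the multiplicity, 3.

The point is a pole of order 3.


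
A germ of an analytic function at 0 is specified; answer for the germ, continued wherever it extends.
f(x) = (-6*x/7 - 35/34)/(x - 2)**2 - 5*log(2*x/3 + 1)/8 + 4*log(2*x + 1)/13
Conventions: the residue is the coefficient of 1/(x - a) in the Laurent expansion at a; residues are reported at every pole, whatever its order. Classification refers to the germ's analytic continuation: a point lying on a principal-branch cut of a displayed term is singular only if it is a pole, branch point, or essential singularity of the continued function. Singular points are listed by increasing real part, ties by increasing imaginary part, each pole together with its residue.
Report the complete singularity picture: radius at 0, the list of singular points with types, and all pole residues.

Denominator factor (x - 2)^2: pole of order 2 at 2, modulus 2.
Branch term (4/13)*log(1 - x/(-1/2)): its argument vanishes at x = -1/2, a logarithmic branch point, modulus 1/2.
Branch term (-5/8)*log(1 - x/(-3/2)): its argument vanishes at x = -3/2, a logarithmic branch point, modulus 3/2.
The radius of convergence is the smallest modulus among the singular points: 1/2.
The branch terms are analytic at 2 and contribute nothing to the residue; only the rational part matters.
At the order-2 pole 2 set g(x) = (x - (2))^2*(rational part) = -6*x/7 - 35/34.
Order-2 pole: residue = g'(a); g'(2) = -6/7, so the residue is -6/7.
List the singular points by increasing real part (a conjugate pair: the negative imaginary part first).

Radius of convergence at 0: 1/2.
At -3/2: a logarithmic branch point.
At -1/2: a logarithmic branch point.
At 2: a pole of order 2; residue -6/7.


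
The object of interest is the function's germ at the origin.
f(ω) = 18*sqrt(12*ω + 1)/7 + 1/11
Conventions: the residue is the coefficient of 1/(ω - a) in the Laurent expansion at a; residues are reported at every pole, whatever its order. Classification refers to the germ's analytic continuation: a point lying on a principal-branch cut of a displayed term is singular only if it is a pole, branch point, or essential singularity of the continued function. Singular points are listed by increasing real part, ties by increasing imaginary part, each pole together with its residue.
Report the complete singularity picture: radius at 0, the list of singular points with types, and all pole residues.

Branch term (18/7)*sqrt(1 - ω/(-1/12)): its argument vanishes at ω = -1/12, a square-root branch point, modulus 1/12.
The radius of convergence is the smallest modulus among the singular points: 1/12.

Radius of convergence at 0: 1/12.
At -1/12: an algebraic (square-root) branch point.


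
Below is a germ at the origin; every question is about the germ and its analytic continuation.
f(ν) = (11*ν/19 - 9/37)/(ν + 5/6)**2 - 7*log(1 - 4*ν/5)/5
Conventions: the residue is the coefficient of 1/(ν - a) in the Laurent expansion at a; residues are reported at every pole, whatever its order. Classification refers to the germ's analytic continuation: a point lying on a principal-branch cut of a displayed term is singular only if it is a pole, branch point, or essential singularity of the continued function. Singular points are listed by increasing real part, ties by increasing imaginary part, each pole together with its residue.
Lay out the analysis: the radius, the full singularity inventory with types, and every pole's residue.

Denominator factor (ν + 5/6)^2: pole of order 2 at -5/6, modulus 5/6.
Branch term (-7/5)*log(1 - ν/(5/4)): its argument vanishes at ν = 5/4, a logarithmic branch point, modulus 5/4.
The radius of convergence is the smallest modulus among the singular points: 5/6.
The branch term is analytic at -5/6 and contributes nothing to the residue; only the rational part matters.
At the order-2 pole -5/6 set g(ν) = (ν - (-5/6))^2*(rational part) = 11*ν/19 - 9/37.
Order-2 pole: residue = g'(a); g'(-5/6) = 11/19, so the residue is 11/19.
List the singular points by increasing real part (a conjugate pair: the negative imaginary part first).

Radius of convergence at 0: 5/6.
At -5/6: a pole of order 2; residue 11/19.
At 5/4: a logarithmic branch point.


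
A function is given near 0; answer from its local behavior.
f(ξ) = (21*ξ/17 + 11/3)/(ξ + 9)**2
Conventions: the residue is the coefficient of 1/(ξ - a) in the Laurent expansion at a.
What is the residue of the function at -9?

At the order-2 pole -9 set g(ξ) = (ξ - (-9))^2*f(ξ) = 21*ξ/17 + 11/3.
Order-2 pole: residue = g'(a); g'(-9) = 21/17, so the residue is 21/17.

The residue is 21/17.


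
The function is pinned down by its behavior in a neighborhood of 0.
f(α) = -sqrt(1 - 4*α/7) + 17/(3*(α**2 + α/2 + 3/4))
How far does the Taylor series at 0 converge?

The radius of convergence is (1/2)*sqrt(3).

Denominator factor (α**2 + α/2 + 3/4): discriminant -11/4, complex-conjugate roots (-1/4) + ((1/4)*sqrt(11))*i and (-1/4) - ((1/4)*sqrt(11))*i; poles of order 1, moduli (1/2)*sqrt(3) and (1/2)*sqrt(3).
Branch term (-1)*sqrt(1 - α/(7/4)): its argument vanishes at α = 7/4, a square-root branch point, modulus 7/4.
The radius of convergence is the smallest modulus among the singular points: (1/2)*sqrt(3).


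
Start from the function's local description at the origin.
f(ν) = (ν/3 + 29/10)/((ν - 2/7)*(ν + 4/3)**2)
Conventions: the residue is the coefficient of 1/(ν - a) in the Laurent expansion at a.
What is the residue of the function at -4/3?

At the order-2 pole -4/3 set g(ν) = (ν - (-4/3))^2*f(ν) = (ν/3 + 29/10)/(ν - 2/7).
Order-2 pole: residue = g'(a); g'(-4/3) = -777/680, so the residue is -777/680.

The residue is -777/680.
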